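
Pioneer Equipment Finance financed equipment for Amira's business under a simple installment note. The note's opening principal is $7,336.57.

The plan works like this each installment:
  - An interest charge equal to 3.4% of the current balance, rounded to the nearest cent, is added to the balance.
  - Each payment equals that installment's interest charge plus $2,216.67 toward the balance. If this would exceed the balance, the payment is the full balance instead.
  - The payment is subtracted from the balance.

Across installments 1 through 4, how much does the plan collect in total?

# | Opening | Interest | Payment | End bal
1 | $7,336.57 | $249.44 | $2,466.11 | $5,119.90
2 | $5,119.90 | $174.08 | $2,390.75 | $2,903.23
3 | $2,903.23 | $98.71 | $2,315.38 | $686.56
4 | $686.56 | $23.34 | $709.90 | $0.00
Total paid: $7,882.14

$7,882.14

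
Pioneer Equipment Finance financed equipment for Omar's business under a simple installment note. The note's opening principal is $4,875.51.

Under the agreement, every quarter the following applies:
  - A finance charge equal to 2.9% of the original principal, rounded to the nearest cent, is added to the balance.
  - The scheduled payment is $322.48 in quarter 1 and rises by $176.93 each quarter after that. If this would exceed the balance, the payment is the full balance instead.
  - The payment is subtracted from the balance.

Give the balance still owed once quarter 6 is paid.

$1,135.02

Quarter 1: $4,875.51 +$141.39 interest = $5,016.90; pay $322.48 → $4,694.42
Quarter 2: $4,694.42 +$141.39 interest = $4,835.81; pay $499.41 → $4,336.40
Quarter 3: $4,336.40 +$141.39 interest = $4,477.79; pay $676.34 → $3,801.45
Quarter 4: $3,801.45 +$141.39 interest = $3,942.84; pay $853.27 → $3,089.57
Quarter 5: $3,089.57 +$141.39 interest = $3,230.96; pay $1,030.20 → $2,200.76
Quarter 6: $2,200.76 +$141.39 interest = $2,342.15; pay $1,207.13 → $1,135.02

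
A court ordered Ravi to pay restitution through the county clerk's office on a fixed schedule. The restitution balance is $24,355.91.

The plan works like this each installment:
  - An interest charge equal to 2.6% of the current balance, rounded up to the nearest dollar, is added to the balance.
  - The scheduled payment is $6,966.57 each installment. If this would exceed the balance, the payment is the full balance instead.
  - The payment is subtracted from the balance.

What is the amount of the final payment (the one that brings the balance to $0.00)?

Installment 1: opening $24,355.91; interest $634.00 → $24,989.91; payment $6,966.57; balance $18,023.34
Installment 2: opening $18,023.34; interest $469.00 → $18,492.34; payment $6,966.57; balance $11,525.77
Installment 3: opening $11,525.77; interest $300.00 → $11,825.77; payment $6,966.57; balance $4,859.20
Installment 4: opening $4,859.20; interest $127.00 → $4,986.20; payment $4,986.20; balance $0.00

$4,986.20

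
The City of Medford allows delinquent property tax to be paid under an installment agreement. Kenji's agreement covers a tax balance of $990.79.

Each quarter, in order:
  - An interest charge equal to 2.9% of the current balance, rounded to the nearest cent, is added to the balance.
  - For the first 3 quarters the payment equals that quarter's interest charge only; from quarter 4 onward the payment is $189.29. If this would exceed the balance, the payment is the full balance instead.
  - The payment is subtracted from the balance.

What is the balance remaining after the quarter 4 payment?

Quarter 1: opening $990.79; interest $28.73 → $1,019.52; payment $28.73; balance $990.79
Quarter 2: opening $990.79; interest $28.73 → $1,019.52; payment $28.73; balance $990.79
Quarter 3: opening $990.79; interest $28.73 → $1,019.52; payment $28.73; balance $990.79
Quarter 4: opening $990.79; interest $28.73 → $1,019.52; payment $189.29; balance $830.23

$830.23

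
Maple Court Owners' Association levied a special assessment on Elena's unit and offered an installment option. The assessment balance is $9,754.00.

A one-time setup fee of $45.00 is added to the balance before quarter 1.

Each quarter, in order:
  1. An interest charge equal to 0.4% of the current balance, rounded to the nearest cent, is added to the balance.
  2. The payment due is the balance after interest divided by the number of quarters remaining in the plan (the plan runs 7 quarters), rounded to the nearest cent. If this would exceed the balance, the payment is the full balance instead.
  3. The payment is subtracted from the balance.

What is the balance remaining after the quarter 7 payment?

$0.00

Quarter 1: opening $9,799.00; interest $39.20 → $9,838.20; payment $1,405.46; balance $8,432.74
Quarter 2: opening $8,432.74; interest $33.73 → $8,466.47; payment $1,411.08; balance $7,055.39
Quarter 3: opening $7,055.39; interest $28.22 → $7,083.61; payment $1,416.72; balance $5,666.89
Quarter 4: opening $5,666.89; interest $22.67 → $5,689.56; payment $1,422.39; balance $4,267.17
Quarter 5: opening $4,267.17; interest $17.07 → $4,284.24; payment $1,428.08; balance $2,856.16
Quarter 6: opening $2,856.16; interest $11.42 → $2,867.58; payment $1,433.79; balance $1,433.79
Quarter 7: opening $1,433.79; interest $5.74 → $1,439.53; payment $1,439.53; balance $0.00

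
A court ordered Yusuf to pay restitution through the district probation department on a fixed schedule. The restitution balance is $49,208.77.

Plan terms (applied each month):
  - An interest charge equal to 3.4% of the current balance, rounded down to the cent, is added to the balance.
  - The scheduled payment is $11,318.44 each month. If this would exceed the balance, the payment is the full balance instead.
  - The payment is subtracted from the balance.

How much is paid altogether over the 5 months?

$54,181.41

Month 1: opening $49,208.77; interest $1,673.09 → $50,881.86; payment $11,318.44; balance $39,563.42
Month 2: opening $39,563.42; interest $1,345.15 → $40,908.57; payment $11,318.44; balance $29,590.13
Month 3: opening $29,590.13; interest $1,006.06 → $30,596.19; payment $11,318.44; balance $19,277.75
Month 4: opening $19,277.75; interest $655.44 → $19,933.19; payment $11,318.44; balance $8,614.75
Month 5: opening $8,614.75; interest $292.90 → $8,907.65; payment $8,907.65; balance $0.00
Total paid: $54,181.41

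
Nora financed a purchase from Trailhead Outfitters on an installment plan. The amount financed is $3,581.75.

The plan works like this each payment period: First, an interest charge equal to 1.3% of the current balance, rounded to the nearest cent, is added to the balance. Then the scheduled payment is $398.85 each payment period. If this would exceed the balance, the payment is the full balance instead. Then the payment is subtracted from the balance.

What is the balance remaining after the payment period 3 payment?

$2,511.08

# | Opening | Interest | Payment | End bal
1 | $3,581.75 | $46.56 | $398.85 | $3,229.46
2 | $3,229.46 | $41.98 | $398.85 | $2,872.59
3 | $2,872.59 | $37.34 | $398.85 | $2,511.08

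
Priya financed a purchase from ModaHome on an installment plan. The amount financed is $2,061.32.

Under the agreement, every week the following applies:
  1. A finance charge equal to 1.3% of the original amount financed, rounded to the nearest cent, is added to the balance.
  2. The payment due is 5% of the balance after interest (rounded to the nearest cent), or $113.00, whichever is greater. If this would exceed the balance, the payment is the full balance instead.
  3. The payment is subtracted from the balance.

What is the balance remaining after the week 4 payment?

$1,716.52

Week 1: opening $2,061.32; interest $26.80 → $2,088.12; payment $113.00; balance $1,975.12
Week 2: opening $1,975.12; interest $26.80 → $2,001.92; payment $113.00; balance $1,888.92
Week 3: opening $1,888.92; interest $26.80 → $1,915.72; payment $113.00; balance $1,802.72
Week 4: opening $1,802.72; interest $26.80 → $1,829.52; payment $113.00; balance $1,716.52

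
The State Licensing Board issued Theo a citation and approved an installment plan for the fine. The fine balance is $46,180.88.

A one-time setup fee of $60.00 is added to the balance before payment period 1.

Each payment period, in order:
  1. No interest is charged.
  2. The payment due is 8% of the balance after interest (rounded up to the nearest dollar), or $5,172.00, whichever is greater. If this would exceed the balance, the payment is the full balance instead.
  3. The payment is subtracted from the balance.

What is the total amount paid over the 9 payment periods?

Payment period 1: opening $46,240.88; payment $5,172.00; balance $41,068.88
Payment period 2: opening $41,068.88; payment $5,172.00; balance $35,896.88
Payment period 3: opening $35,896.88; payment $5,172.00; balance $30,724.88
Payment period 4: opening $30,724.88; payment $5,172.00; balance $25,552.88
Payment period 5: opening $25,552.88; payment $5,172.00; balance $20,380.88
Payment period 6: opening $20,380.88; payment $5,172.00; balance $15,208.88
Payment period 7: opening $15,208.88; payment $5,172.00; balance $10,036.88
Payment period 8: opening $10,036.88; payment $5,172.00; balance $4,864.88
Payment period 9: opening $4,864.88; payment $4,864.88; balance $0.00
Total paid: $46,240.88

$46,240.88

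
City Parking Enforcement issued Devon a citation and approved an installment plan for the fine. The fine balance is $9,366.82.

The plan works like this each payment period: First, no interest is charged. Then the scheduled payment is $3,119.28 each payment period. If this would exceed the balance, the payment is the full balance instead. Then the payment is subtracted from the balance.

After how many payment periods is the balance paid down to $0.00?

Payment period 1: $9,366.82 − $3,119.28 → $6,247.54
Payment period 2: $6,247.54 − $3,119.28 → $3,128.26
Payment period 3: $3,128.26 − $3,119.28 → $8.98
Payment period 4: $8.98 − $8.98 → $0.00
Balance reaches $0.00 in payment period 4.

4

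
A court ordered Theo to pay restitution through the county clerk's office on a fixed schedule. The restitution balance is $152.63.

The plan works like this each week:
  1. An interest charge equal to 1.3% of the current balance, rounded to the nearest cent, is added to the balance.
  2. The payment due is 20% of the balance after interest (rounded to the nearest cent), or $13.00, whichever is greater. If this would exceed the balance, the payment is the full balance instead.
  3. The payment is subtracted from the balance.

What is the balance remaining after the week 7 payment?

# | Opening | Interest | Payment | End bal
1 | $152.63 | $1.98 | $30.92 | $123.69
2 | $123.69 | $1.61 | $25.06 | $100.24
3 | $100.24 | $1.30 | $20.31 | $81.23
4 | $81.23 | $1.06 | $16.46 | $65.83
5 | $65.83 | $0.86 | $13.34 | $53.35
6 | $53.35 | $0.69 | $13.00 | $41.04
7 | $41.04 | $0.53 | $13.00 | $28.57

$28.57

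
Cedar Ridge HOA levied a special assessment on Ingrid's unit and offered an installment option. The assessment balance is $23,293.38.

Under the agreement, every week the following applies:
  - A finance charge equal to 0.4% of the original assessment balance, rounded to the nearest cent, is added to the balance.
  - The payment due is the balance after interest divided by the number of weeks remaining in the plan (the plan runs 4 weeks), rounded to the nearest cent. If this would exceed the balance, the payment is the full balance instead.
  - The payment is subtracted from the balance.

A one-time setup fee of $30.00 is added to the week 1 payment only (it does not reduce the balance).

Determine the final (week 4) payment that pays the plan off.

Week 1: $23,293.38 +$93.17 interest = $23,386.55; pay $5,846.64 (+ $30.00 fee) → $17,539.91
Week 2: $17,539.91 +$93.17 interest = $17,633.08; pay $5,877.69 → $11,755.39
Week 3: $11,755.39 +$93.17 interest = $11,848.56; pay $5,924.28 → $5,924.28
Week 4: $5,924.28 +$93.17 interest = $6,017.45; pay $6,017.45 → $0.00

$6,017.45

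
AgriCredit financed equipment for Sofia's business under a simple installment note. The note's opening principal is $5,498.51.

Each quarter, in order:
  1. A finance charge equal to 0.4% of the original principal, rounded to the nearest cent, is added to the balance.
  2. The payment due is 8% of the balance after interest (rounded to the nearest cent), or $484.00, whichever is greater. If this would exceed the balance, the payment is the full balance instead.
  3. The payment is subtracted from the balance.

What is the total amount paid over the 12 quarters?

Quarter 1: opening $5,498.51; interest $21.99 → $5,520.50; payment $484.00; balance $5,036.50
Quarter 2: opening $5,036.50; interest $21.99 → $5,058.49; payment $484.00; balance $4,574.49
Quarter 3: opening $4,574.49; interest $21.99 → $4,596.48; payment $484.00; balance $4,112.48
Quarter 4: opening $4,112.48; interest $21.99 → $4,134.47; payment $484.00; balance $3,650.47
Quarter 5: opening $3,650.47; interest $21.99 → $3,672.46; payment $484.00; balance $3,188.46
Quarter 6: opening $3,188.46; interest $21.99 → $3,210.45; payment $484.00; balance $2,726.45
Quarter 7: opening $2,726.45; interest $21.99 → $2,748.44; payment $484.00; balance $2,264.44
Quarter 8: opening $2,264.44; interest $21.99 → $2,286.43; payment $484.00; balance $1,802.43
Quarter 9: opening $1,802.43; interest $21.99 → $1,824.42; payment $484.00; balance $1,340.42
Quarter 10: opening $1,340.42; interest $21.99 → $1,362.41; payment $484.00; balance $878.41
Quarter 11: opening $878.41; interest $21.99 → $900.40; payment $484.00; balance $416.40
Quarter 12: opening $416.40; interest $21.99 → $438.39; payment $438.39; balance $0.00
Total paid: $5,762.39

$5,762.39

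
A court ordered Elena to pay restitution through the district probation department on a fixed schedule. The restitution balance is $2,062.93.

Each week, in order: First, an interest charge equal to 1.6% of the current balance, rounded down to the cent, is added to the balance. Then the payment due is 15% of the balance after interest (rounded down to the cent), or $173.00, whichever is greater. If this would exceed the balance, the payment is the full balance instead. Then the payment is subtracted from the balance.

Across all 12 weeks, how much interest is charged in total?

Week 1: opening $2,062.93; interest $33.00 → $2,095.93; payment $314.38; balance $1,781.55
Week 2: opening $1,781.55; interest $28.50 → $1,810.05; payment $271.50; balance $1,538.55
Week 3: opening $1,538.55; interest $24.61 → $1,563.16; payment $234.47; balance $1,328.69
Week 4: opening $1,328.69; interest $21.25 → $1,349.94; payment $202.49; balance $1,147.45
Week 5: opening $1,147.45; interest $18.35 → $1,165.80; payment $174.87; balance $990.93
Week 6: opening $990.93; interest $15.85 → $1,006.78; payment $173.00; balance $833.78
Week 7: opening $833.78; interest $13.34 → $847.12; payment $173.00; balance $674.12
Week 8: opening $674.12; interest $10.78 → $684.90; payment $173.00; balance $511.90
Week 9: opening $511.90; interest $8.19 → $520.09; payment $173.00; balance $347.09
Week 10: opening $347.09; interest $5.55 → $352.64; payment $173.00; balance $179.64
Week 11: opening $179.64; interest $2.87 → $182.51; payment $173.00; balance $9.51
Week 12: opening $9.51; interest $0.15 → $9.66; payment $9.66; balance $0.00
Total interest: $33.00 + $28.50 + $24.61 + $21.25 + $18.35 + $15.85 + $13.34 + $10.78 + $8.19 + $5.55 + $2.87 + $0.15 = $182.44

$182.44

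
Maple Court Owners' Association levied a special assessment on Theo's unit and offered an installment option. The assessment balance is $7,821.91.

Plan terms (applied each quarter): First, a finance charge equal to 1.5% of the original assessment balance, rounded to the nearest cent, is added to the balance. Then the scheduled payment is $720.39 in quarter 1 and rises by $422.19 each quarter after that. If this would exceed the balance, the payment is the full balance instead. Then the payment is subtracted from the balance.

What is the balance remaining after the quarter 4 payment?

$2,876.53

Quarter 1: $7,821.91 +$117.33 interest = $7,939.24; pay $720.39 → $7,218.85
Quarter 2: $7,218.85 +$117.33 interest = $7,336.18; pay $1,142.58 → $6,193.60
Quarter 3: $6,193.60 +$117.33 interest = $6,310.93; pay $1,564.77 → $4,746.16
Quarter 4: $4,746.16 +$117.33 interest = $4,863.49; pay $1,986.96 → $2,876.53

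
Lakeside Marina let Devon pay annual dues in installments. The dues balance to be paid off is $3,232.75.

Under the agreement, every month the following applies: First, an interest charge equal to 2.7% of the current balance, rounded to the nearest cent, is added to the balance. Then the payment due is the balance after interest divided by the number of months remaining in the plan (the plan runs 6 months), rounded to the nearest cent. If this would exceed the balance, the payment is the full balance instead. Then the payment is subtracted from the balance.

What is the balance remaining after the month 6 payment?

$0.00

Month 1: $3,232.75 +$87.28 interest = $3,320.03; pay $553.34 → $2,766.69
Month 2: $2,766.69 +$74.70 interest = $2,841.39; pay $568.28 → $2,273.11
Month 3: $2,273.11 +$61.37 interest = $2,334.48; pay $583.62 → $1,750.86
Month 4: $1,750.86 +$47.27 interest = $1,798.13; pay $599.38 → $1,198.75
Month 5: $1,198.75 +$32.37 interest = $1,231.12; pay $615.56 → $615.56
Month 6: $615.56 +$16.62 interest = $632.18; pay $632.18 → $0.00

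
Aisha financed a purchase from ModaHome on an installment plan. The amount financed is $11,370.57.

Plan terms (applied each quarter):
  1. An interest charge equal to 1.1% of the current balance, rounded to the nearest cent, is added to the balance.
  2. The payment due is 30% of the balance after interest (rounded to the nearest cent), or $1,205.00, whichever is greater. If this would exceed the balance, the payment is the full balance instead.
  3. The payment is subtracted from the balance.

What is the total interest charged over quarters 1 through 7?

$375.81

Quarter 1: $11,370.57 +$125.08 interest = $11,495.65; pay $3,448.70 → $8,046.95
Quarter 2: $8,046.95 +$88.52 interest = $8,135.47; pay $2,440.64 → $5,694.83
Quarter 3: $5,694.83 +$62.64 interest = $5,757.47; pay $1,727.24 → $4,030.23
Quarter 4: $4,030.23 +$44.33 interest = $4,074.56; pay $1,222.37 → $2,852.19
Quarter 5: $2,852.19 +$31.37 interest = $2,883.56; pay $1,205.00 → $1,678.56
Quarter 6: $1,678.56 +$18.46 interest = $1,697.02; pay $1,205.00 → $492.02
Quarter 7: $492.02 +$5.41 interest = $497.43; pay $497.43 → $0.00
Total interest: $125.08 + $88.52 + $62.64 + $44.33 + $31.37 + $18.46 + $5.41 = $375.81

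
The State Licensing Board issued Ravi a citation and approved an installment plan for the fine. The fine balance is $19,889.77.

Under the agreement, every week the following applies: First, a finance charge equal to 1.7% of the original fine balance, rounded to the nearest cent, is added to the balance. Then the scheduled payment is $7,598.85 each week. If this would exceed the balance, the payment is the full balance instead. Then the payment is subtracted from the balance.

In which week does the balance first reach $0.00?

3

Week 1: opening $19,889.77; interest $338.13 → $20,227.90; payment $7,598.85; balance $12,629.05
Week 2: opening $12,629.05; interest $338.13 → $12,967.18; payment $7,598.85; balance $5,368.33
Week 3: opening $5,368.33; interest $338.13 → $5,706.46; payment $5,706.46; balance $0.00
Balance reaches $0.00 in week 3.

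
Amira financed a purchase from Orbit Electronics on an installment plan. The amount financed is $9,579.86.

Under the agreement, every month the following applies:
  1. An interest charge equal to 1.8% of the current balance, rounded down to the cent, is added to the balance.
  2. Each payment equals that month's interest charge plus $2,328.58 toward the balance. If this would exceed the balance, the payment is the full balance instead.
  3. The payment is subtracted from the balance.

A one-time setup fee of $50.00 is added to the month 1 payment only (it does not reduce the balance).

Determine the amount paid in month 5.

$270.31

Month 1: $9,579.86 +$172.43 interest = $9,752.29; pay $2,501.01 (+ $50.00 fee) → $7,251.28
Month 2: $7,251.28 +$130.52 interest = $7,381.80; pay $2,459.10 → $4,922.70
Month 3: $4,922.70 +$88.60 interest = $5,011.30; pay $2,417.18 → $2,594.12
Month 4: $2,594.12 +$46.69 interest = $2,640.81; pay $2,375.27 → $265.54
Month 5: $265.54 +$4.77 interest = $270.31; pay $270.31 → $0.00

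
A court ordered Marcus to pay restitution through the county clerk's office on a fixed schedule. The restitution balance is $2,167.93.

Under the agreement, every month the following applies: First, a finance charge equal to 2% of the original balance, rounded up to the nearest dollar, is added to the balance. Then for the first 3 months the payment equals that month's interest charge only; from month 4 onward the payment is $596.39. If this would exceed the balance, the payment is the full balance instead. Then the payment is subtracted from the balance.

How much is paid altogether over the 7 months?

Month 1: $2,167.93 +$44.00 interest = $2,211.93; pay $44.00 → $2,167.93
Month 2: $2,167.93 +$44.00 interest = $2,211.93; pay $44.00 → $2,167.93
Month 3: $2,167.93 +$44.00 interest = $2,211.93; pay $44.00 → $2,167.93
Month 4: $2,167.93 +$44.00 interest = $2,211.93; pay $596.39 → $1,615.54
Month 5: $1,615.54 +$44.00 interest = $1,659.54; pay $596.39 → $1,063.15
Month 6: $1,063.15 +$44.00 interest = $1,107.15; pay $596.39 → $510.76
Month 7: $510.76 +$44.00 interest = $554.76; pay $554.76 → $0.00
Total paid: $2,475.93

$2,475.93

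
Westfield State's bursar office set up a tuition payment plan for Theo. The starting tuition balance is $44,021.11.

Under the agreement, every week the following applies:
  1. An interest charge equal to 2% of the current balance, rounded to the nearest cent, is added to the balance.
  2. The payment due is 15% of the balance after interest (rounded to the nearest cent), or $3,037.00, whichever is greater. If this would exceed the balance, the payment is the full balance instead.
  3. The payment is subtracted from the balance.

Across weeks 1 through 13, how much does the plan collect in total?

$49,290.30

# | Opening | Interest | Payment | End bal
1 | $44,021.11 | $880.42 | $6,735.23 | $38,166.30
2 | $38,166.30 | $763.33 | $5,839.44 | $33,090.19
3 | $33,090.19 | $661.80 | $5,062.80 | $28,689.19
4 | $28,689.19 | $573.78 | $4,389.45 | $24,873.52
5 | $24,873.52 | $497.47 | $3,805.65 | $21,565.34
6 | $21,565.34 | $431.31 | $3,299.50 | $18,697.15
7 | $18,697.15 | $373.94 | $3,037.00 | $16,034.09
8 | $16,034.09 | $320.68 | $3,037.00 | $13,317.77
9 | $13,317.77 | $266.36 | $3,037.00 | $10,547.13
10 | $10,547.13 | $210.94 | $3,037.00 | $7,721.07
11 | $7,721.07 | $154.42 | $3,037.00 | $4,838.49
12 | $4,838.49 | $96.77 | $3,037.00 | $1,898.26
13 | $1,898.26 | $37.97 | $1,936.23 | $0.00
Total paid: $49,290.30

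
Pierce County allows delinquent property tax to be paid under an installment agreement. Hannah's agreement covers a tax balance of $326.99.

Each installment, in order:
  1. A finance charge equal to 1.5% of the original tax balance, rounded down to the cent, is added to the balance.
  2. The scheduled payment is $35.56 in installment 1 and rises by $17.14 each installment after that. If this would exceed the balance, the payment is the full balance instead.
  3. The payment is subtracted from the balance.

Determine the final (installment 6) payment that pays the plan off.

# | Opening | Interest | Payment | End bal
1 | $326.99 | $4.90 | $35.56 | $296.33
2 | $296.33 | $4.90 | $52.70 | $248.53
3 | $248.53 | $4.90 | $69.84 | $183.59
4 | $183.59 | $4.90 | $86.98 | $101.51
5 | $101.51 | $4.90 | $104.12 | $2.29
6 | $2.29 | $4.90 | $7.19 | $0.00

$7.19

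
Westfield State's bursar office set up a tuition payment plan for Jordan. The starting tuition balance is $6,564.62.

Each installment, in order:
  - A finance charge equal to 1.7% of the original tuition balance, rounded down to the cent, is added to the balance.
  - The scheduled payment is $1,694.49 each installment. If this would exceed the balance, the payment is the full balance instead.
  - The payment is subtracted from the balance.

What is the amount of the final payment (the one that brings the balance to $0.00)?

Installment 1: opening $6,564.62; interest $111.59 → $6,676.21; payment $1,694.49; balance $4,981.72
Installment 2: opening $4,981.72; interest $111.59 → $5,093.31; payment $1,694.49; balance $3,398.82
Installment 3: opening $3,398.82; interest $111.59 → $3,510.41; payment $1,694.49; balance $1,815.92
Installment 4: opening $1,815.92; interest $111.59 → $1,927.51; payment $1,694.49; balance $233.02
Installment 5: opening $233.02; interest $111.59 → $344.61; payment $344.61; balance $0.00

$344.61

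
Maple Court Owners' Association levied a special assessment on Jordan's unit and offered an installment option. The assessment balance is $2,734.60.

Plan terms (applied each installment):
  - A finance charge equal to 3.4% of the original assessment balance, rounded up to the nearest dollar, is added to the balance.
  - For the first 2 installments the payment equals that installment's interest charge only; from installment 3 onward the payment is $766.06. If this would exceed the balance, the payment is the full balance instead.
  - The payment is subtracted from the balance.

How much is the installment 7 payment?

$135.36

Installment 1: opening $2,734.60; interest $93.00 → $2,827.60; payment $93.00; balance $2,734.60
Installment 2: opening $2,734.60; interest $93.00 → $2,827.60; payment $93.00; balance $2,734.60
Installment 3: opening $2,734.60; interest $93.00 → $2,827.60; payment $766.06; balance $2,061.54
Installment 4: opening $2,061.54; interest $93.00 → $2,154.54; payment $766.06; balance $1,388.48
Installment 5: opening $1,388.48; interest $93.00 → $1,481.48; payment $766.06; balance $715.42
Installment 6: opening $715.42; interest $93.00 → $808.42; payment $766.06; balance $42.36
Installment 7: opening $42.36; interest $93.00 → $135.36; payment $135.36; balance $0.00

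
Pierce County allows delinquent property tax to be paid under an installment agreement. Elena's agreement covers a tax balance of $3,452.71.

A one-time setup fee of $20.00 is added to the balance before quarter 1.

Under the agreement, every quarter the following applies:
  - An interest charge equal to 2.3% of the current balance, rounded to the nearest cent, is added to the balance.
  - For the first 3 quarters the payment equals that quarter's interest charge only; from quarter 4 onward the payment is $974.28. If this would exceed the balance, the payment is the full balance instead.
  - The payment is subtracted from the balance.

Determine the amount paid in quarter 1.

$79.87

Quarter 1: opening $3,472.71; interest $79.87 → $3,552.58; payment $79.87; balance $3,472.71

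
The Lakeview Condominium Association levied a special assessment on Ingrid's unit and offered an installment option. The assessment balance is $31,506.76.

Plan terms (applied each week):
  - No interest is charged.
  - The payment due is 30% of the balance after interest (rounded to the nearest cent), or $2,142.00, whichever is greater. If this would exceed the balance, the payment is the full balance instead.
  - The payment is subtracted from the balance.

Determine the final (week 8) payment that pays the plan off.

Week 1: opening $31,506.76; payment $9,452.03; balance $22,054.73
Week 2: opening $22,054.73; payment $6,616.42; balance $15,438.31
Week 3: opening $15,438.31; payment $4,631.49; balance $10,806.82
Week 4: opening $10,806.82; payment $3,242.05; balance $7,564.77
Week 5: opening $7,564.77; payment $2,269.43; balance $5,295.34
Week 6: opening $5,295.34; payment $2,142.00; balance $3,153.34
Week 7: opening $3,153.34; payment $2,142.00; balance $1,011.34
Week 8: opening $1,011.34; payment $1,011.34; balance $0.00

$1,011.34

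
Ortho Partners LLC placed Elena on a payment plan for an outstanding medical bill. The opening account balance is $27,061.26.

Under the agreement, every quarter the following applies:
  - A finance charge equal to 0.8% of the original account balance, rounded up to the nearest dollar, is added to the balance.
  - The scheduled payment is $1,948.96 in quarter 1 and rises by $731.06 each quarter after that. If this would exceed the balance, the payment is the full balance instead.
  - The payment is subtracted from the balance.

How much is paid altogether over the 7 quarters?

$28,580.26

Quarter 1: opening $27,061.26; interest $217.00 → $27,278.26; payment $1,948.96; balance $25,329.30
Quarter 2: opening $25,329.30; interest $217.00 → $25,546.30; payment $2,680.02; balance $22,866.28
Quarter 3: opening $22,866.28; interest $217.00 → $23,083.28; payment $3,411.08; balance $19,672.20
Quarter 4: opening $19,672.20; interest $217.00 → $19,889.20; payment $4,142.14; balance $15,747.06
Quarter 5: opening $15,747.06; interest $217.00 → $15,964.06; payment $4,873.20; balance $11,090.86
Quarter 6: opening $11,090.86; interest $217.00 → $11,307.86; payment $5,604.26; balance $5,703.60
Quarter 7: opening $5,703.60; interest $217.00 → $5,920.60; payment $5,920.60; balance $0.00
Total paid: $28,580.26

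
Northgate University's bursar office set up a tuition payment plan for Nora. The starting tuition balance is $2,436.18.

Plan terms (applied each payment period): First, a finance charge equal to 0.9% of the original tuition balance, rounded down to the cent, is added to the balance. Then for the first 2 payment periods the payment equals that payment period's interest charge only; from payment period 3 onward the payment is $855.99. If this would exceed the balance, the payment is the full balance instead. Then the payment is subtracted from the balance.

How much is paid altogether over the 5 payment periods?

Payment period 1: opening $2,436.18; interest $21.92 → $2,458.10; payment $21.92; balance $2,436.18
Payment period 2: opening $2,436.18; interest $21.92 → $2,458.10; payment $21.92; balance $2,436.18
Payment period 3: opening $2,436.18; interest $21.92 → $2,458.10; payment $855.99; balance $1,602.11
Payment period 4: opening $1,602.11; interest $21.92 → $1,624.03; payment $855.99; balance $768.04
Payment period 5: opening $768.04; interest $21.92 → $789.96; payment $789.96; balance $0.00
Total paid: $2,545.78

$2,545.78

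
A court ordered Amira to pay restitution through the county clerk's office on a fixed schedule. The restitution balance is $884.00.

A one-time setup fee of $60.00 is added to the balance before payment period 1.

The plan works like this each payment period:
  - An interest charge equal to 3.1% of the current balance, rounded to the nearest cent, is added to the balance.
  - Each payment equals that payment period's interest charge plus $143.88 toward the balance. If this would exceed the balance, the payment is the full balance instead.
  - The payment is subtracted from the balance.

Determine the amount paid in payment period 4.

Payment period 1: opening $944.00; interest $29.26 → $973.26; payment $173.14; balance $800.12
Payment period 2: opening $800.12; interest $24.80 → $824.92; payment $168.68; balance $656.24
Payment period 3: opening $656.24; interest $20.34 → $676.58; payment $164.22; balance $512.36
Payment period 4: opening $512.36; interest $15.88 → $528.24; payment $159.76; balance $368.48

$159.76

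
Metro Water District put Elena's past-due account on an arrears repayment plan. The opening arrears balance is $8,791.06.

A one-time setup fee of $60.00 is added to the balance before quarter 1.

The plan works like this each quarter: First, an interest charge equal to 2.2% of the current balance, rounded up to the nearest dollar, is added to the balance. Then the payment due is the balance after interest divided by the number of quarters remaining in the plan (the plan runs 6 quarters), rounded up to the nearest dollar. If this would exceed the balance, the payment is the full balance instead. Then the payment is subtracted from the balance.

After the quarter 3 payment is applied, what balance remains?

Quarter 1: opening $8,851.06; interest $195.00 → $9,046.06; payment $1,508.00; balance $7,538.06
Quarter 2: opening $7,538.06; interest $166.00 → $7,704.06; payment $1,541.00; balance $6,163.06
Quarter 3: opening $6,163.06; interest $136.00 → $6,299.06; payment $1,575.00; balance $4,724.06

$4,724.06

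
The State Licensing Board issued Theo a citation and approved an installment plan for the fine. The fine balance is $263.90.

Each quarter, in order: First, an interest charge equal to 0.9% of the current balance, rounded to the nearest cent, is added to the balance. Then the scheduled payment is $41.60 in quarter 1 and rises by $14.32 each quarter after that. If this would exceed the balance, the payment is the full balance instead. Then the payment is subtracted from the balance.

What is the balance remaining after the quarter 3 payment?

Quarter 1: opening $263.90; interest $2.38 → $266.28; payment $41.60; balance $224.68
Quarter 2: opening $224.68; interest $2.02 → $226.70; payment $55.92; balance $170.78
Quarter 3: opening $170.78; interest $1.54 → $172.32; payment $70.24; balance $102.08

$102.08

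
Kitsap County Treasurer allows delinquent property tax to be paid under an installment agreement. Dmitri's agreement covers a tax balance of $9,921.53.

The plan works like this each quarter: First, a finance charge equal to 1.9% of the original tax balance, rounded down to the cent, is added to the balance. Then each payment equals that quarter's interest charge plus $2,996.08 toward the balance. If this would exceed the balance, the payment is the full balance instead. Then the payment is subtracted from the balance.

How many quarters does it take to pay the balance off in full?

4

Quarter 1: opening $9,921.53; interest $188.50 → $10,110.03; payment $3,184.58; balance $6,925.45
Quarter 2: opening $6,925.45; interest $188.50 → $7,113.95; payment $3,184.58; balance $3,929.37
Quarter 3: opening $3,929.37; interest $188.50 → $4,117.87; payment $3,184.58; balance $933.29
Quarter 4: opening $933.29; interest $188.50 → $1,121.79; payment $1,121.79; balance $0.00
Balance reaches $0.00 in quarter 4.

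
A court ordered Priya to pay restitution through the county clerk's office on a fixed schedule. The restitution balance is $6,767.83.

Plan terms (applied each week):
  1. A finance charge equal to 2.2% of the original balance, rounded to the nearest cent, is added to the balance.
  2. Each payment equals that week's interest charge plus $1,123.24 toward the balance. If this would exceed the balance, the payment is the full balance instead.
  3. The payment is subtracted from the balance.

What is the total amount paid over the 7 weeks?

$7,810.06

Week 1: $6,767.83 +$148.89 interest = $6,916.72; pay $1,272.13 → $5,644.59
Week 2: $5,644.59 +$148.89 interest = $5,793.48; pay $1,272.13 → $4,521.35
Week 3: $4,521.35 +$148.89 interest = $4,670.24; pay $1,272.13 → $3,398.11
Week 4: $3,398.11 +$148.89 interest = $3,547.00; pay $1,272.13 → $2,274.87
Week 5: $2,274.87 +$148.89 interest = $2,423.76; pay $1,272.13 → $1,151.63
Week 6: $1,151.63 +$148.89 interest = $1,300.52; pay $1,272.13 → $28.39
Week 7: $28.39 +$148.89 interest = $177.28; pay $177.28 → $0.00
Total paid: $7,810.06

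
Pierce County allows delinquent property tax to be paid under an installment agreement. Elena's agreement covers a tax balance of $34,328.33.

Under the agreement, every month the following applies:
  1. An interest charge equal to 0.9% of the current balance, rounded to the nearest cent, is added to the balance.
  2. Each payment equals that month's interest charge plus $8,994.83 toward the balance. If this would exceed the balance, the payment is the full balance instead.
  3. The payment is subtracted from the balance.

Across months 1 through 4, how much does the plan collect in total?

$35,078.42

# | Opening | Interest | Payment | End bal
1 | $34,328.33 | $308.95 | $9,303.78 | $25,333.50
2 | $25,333.50 | $228.00 | $9,222.83 | $16,338.67
3 | $16,338.67 | $147.05 | $9,141.88 | $7,343.84
4 | $7,343.84 | $66.09 | $7,409.93 | $0.00
Total paid: $35,078.42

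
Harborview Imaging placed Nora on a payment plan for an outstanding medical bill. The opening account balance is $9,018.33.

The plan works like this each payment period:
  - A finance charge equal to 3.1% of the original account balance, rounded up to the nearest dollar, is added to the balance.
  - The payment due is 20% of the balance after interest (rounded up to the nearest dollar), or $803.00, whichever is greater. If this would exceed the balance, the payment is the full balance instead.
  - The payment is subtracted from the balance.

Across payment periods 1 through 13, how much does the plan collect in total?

Payment period 1: $9,018.33 +$280.00 interest = $9,298.33; pay $1,860.00 → $7,438.33
Payment period 2: $7,438.33 +$280.00 interest = $7,718.33; pay $1,544.00 → $6,174.33
Payment period 3: $6,174.33 +$280.00 interest = $6,454.33; pay $1,291.00 → $5,163.33
Payment period 4: $5,163.33 +$280.00 interest = $5,443.33; pay $1,089.00 → $4,354.33
Payment period 5: $4,354.33 +$280.00 interest = $4,634.33; pay $927.00 → $3,707.33
Payment period 6: $3,707.33 +$280.00 interest = $3,987.33; pay $803.00 → $3,184.33
Payment period 7: $3,184.33 +$280.00 interest = $3,464.33; pay $803.00 → $2,661.33
Payment period 8: $2,661.33 +$280.00 interest = $2,941.33; pay $803.00 → $2,138.33
Payment period 9: $2,138.33 +$280.00 interest = $2,418.33; pay $803.00 → $1,615.33
Payment period 10: $1,615.33 +$280.00 interest = $1,895.33; pay $803.00 → $1,092.33
Payment period 11: $1,092.33 +$280.00 interest = $1,372.33; pay $803.00 → $569.33
Payment period 12: $569.33 +$280.00 interest = $849.33; pay $803.00 → $46.33
Payment period 13: $46.33 +$280.00 interest = $326.33; pay $326.33 → $0.00
Total paid: $12,658.33

$12,658.33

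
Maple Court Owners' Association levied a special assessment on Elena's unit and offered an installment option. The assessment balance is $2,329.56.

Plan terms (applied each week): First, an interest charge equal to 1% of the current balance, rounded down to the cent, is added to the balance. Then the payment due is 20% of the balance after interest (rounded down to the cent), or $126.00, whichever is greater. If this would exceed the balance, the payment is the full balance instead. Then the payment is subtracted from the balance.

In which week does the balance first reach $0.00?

12

# | Opening | Interest | Payment | End bal
1 | $2,329.56 | $23.29 | $470.57 | $1,882.28
2 | $1,882.28 | $18.82 | $380.22 | $1,520.88
3 | $1,520.88 | $15.20 | $307.21 | $1,228.87
4 | $1,228.87 | $12.28 | $248.23 | $992.92
5 | $992.92 | $9.92 | $200.56 | $802.28
6 | $802.28 | $8.02 | $162.06 | $648.24
7 | $648.24 | $6.48 | $130.94 | $523.78
8 | $523.78 | $5.23 | $126.00 | $403.01
9 | $403.01 | $4.03 | $126.00 | $281.04
10 | $281.04 | $2.81 | $126.00 | $157.85
11 | $157.85 | $1.57 | $126.00 | $33.42
12 | $33.42 | $0.33 | $33.75 | $0.00
Balance reaches $0.00 in week 12.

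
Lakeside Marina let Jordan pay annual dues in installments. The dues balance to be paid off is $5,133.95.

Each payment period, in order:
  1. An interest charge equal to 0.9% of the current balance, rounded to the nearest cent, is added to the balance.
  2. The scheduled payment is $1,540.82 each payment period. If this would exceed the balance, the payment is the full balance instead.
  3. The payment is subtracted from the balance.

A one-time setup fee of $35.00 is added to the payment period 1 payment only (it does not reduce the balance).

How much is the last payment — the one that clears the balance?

# | Opening | Interest | Payment | Fee | End bal
1 | $5,133.95 | $46.21 | $1,540.82 | $35.00 | $3,639.34
2 | $3,639.34 | $32.75 | $1,540.82 | — | $2,131.27
3 | $2,131.27 | $19.18 | $1,540.82 | — | $609.63
4 | $609.63 | $5.49 | $615.12 | — | $0.00

$615.12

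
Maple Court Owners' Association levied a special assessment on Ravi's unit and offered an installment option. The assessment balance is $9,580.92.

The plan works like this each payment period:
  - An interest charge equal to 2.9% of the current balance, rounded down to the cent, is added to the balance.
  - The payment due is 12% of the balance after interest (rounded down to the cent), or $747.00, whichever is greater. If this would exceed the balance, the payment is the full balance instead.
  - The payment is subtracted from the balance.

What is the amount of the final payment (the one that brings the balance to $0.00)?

$733.53

Payment period 1: opening $9,580.92; interest $277.84 → $9,858.76; payment $1,183.05; balance $8,675.71
Payment period 2: opening $8,675.71; interest $251.59 → $8,927.30; payment $1,071.27; balance $7,856.03
Payment period 3: opening $7,856.03; interest $227.82 → $8,083.85; payment $970.06; balance $7,113.79
Payment period 4: opening $7,113.79; interest $206.29 → $7,320.08; payment $878.40; balance $6,441.68
Payment period 5: opening $6,441.68; interest $186.80 → $6,628.48; payment $795.41; balance $5,833.07
Payment period 6: opening $5,833.07; interest $169.15 → $6,002.22; payment $747.00; balance $5,255.22
Payment period 7: opening $5,255.22; interest $152.40 → $5,407.62; payment $747.00; balance $4,660.62
Payment period 8: opening $4,660.62; interest $135.15 → $4,795.77; payment $747.00; balance $4,048.77
Payment period 9: opening $4,048.77; interest $117.41 → $4,166.18; payment $747.00; balance $3,419.18
Payment period 10: opening $3,419.18; interest $99.15 → $3,518.33; payment $747.00; balance $2,771.33
Payment period 11: opening $2,771.33; interest $80.36 → $2,851.69; payment $747.00; balance $2,104.69
Payment period 12: opening $2,104.69; interest $61.03 → $2,165.72; payment $747.00; balance $1,418.72
Payment period 13: opening $1,418.72; interest $41.14 → $1,459.86; payment $747.00; balance $712.86
Payment period 14: opening $712.86; interest $20.67 → $733.53; payment $733.53; balance $0.00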